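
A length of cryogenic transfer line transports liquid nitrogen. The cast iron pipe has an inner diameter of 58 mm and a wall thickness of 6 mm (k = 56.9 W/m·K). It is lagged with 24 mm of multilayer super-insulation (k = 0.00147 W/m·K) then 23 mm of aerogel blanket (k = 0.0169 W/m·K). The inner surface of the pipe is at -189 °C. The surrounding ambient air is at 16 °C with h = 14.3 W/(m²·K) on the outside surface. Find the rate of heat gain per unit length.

q′ ≈ 3.43 W/m

Treating each annulus and film as a series resistance:
R_cast iron pipe wall = ln(35/29)/(2π×56.9×1) = 5.26×10^-4 K/W
R_multilayer super-insulation = ln(59/35)/(2π×0.00147×1) = 56.54 K/W
R_aerogel blanket = ln(82/59)/(2π×0.0169×1) = 3.1 K/W
R_outer film = 1/(h_o·2πr_oL) = 1/(14.3×2π×0.082×1) = 0.1357 K/W
R_total = 59.77 K/W
Q = ΔT/R_total = 205/59.77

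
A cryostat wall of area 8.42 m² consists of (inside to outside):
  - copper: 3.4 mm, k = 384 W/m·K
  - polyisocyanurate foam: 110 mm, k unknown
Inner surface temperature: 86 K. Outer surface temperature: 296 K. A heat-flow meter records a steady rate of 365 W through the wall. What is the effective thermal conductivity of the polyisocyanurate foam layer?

Series thermal resistances:
R_copper = L/(kA) = 0.0034/(384×8.42) = 1.052×10^-6 K/W
Sum of known resistances R_other = 1.052×10^-6 K/W
Total R = ΔT/Q = 210/365 = 0.5753 K/W
R_polyisocyanurate foam = R_total − R_other = 0.5753 K/W
k = L/(R·A) = 0.11/(0.5753×8.42)

k ≈ 0.0227 W/(m·K)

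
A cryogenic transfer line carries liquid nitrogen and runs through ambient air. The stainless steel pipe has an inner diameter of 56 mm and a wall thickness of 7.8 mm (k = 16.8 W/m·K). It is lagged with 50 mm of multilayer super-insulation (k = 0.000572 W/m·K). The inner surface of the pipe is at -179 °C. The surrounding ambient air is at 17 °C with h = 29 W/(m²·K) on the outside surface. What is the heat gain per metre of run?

For a radial system each layer contributes R = ln(r_out/r_in)/(2πkL); films add R = 1/(hA).
R_stainless steel pipe wall = ln(35.8/28)/(2π×16.8×1) = 0.002328 K/W
R_multilayer super-insulation = ln(85.8/35.8)/(2π×0.000572×1) = 243.2 K/W
R_outer film = 1/(h_o·2πr_oL) = 1/(29×2π×0.0858×1) = 0.06396 K/W
R_total = 243.3 K/W
Q = ΔT/R_total = 196/243.3

q′ ≈ 0.806 W/m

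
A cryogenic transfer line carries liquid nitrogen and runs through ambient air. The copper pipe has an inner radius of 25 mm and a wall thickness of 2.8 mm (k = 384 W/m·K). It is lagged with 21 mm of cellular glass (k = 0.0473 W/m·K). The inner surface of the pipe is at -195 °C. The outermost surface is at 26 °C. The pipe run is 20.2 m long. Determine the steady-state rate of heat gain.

Cylindrical conduction, so R = ln(r₂/r₁)/(2πkL) per layer, in series:
R_copper pipe wall = ln(27.8/25)/(2π×384×20.2) = 2.178×10^-6 K/W
R_cellular glass = ln(48.8/27.8)/(2π×0.0473×20.2) = 0.09373 K/W
R_total = 0.09373 K/W
Q = ΔT/R_total = 221/0.09373

Q ≈ 2360 W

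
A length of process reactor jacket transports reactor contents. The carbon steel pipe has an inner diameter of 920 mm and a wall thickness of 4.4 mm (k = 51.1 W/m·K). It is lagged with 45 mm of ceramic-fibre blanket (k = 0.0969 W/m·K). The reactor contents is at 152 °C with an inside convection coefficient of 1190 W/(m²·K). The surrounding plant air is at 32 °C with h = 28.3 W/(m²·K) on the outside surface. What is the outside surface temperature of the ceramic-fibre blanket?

T ≈ 40.1 °C

For a radial system each layer contributes R = ln(r_out/r_in)/(2πkL); films add R = 1/(hA).
R_inner film = 1/(h_i·2πr₁L) = 1/(1190×2π×0.46×1) = 2.907×10^-4 K/W
R_carbon steel pipe wall = ln(464.4/460)/(2π×51.1×1) = 2.965×10^-5 K/W
R_ceramic-fibre blanket = ln(509.4/464.4)/(2π×0.0969×1) = 0.1519 K/W
R_outer film = 1/(h_o·2πr_oL) = 1/(28.3×2π×0.5094×1) = 0.01104 K/W
R_total = 0.1633 K/W
Q = ΔT/R_total = 120/0.1633
Q = 735 W/m
T_interface = T_inner − Q·ΣR(inner→interface) = 152 − 735×0.1522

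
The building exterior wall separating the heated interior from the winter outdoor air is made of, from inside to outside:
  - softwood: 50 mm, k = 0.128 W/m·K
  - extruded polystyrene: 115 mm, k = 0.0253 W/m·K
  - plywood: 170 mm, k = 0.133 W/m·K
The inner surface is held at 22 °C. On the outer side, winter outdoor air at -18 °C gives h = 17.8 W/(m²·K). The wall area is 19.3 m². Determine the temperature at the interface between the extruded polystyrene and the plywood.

T ≈ -9.49 °C

Thermal resistances in series:
R_softwood = L/(kA) = 0.05/(0.128×19.3) = 0.02024 K/W
R_extruded polystyrene = L/(kA) = 0.115/(0.0253×19.3) = 0.2355 K/W
R_plywood = L/(kA) = 0.17/(0.133×19.3) = 0.06623 K/W
R_outer film = 1/(h_o·A) = 1/(17.8×19.3) = 0.002911 K/W
R_total = 0.3249 K/W;  Q = ΔT/R_total = 40/0.3249 = 123.1 W
T_interface = T_inner − Q·ΣR(inner→interface) = 22 − 123×0.2558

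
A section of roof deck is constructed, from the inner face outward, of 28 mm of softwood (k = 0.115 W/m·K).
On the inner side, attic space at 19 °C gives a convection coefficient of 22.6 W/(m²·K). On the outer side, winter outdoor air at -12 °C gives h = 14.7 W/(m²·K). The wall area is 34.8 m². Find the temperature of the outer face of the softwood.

Using the resistance-network approach (series):
R_inner film = 1/(h_i·A) = 1/(22.6×34.8) = 0.001271 K/W
R_softwood = L/(kA) = 0.028/(0.115×34.8) = 0.006997 K/W
R_outer film = 1/(h_o·A) = 1/(14.7×34.8) = 0.001955 K/W
R_total = 0.01022 K/W;  Q = ΔT/R_total = 31/0.01022 = 3032 W
T_interface = T_inner − Q·ΣR(inner→interface) = 19 − 3030×0.008268

T ≈ -6.07 °C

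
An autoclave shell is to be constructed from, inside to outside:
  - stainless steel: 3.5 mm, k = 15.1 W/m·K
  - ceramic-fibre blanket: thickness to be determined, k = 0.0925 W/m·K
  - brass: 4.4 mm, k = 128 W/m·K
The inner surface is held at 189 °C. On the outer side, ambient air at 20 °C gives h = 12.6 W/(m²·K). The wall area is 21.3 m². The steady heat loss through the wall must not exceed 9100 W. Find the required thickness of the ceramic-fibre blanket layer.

Using the resistance-network approach (series):
R_stainless steel = L/(kA) = 0.0035/(15.1×21.3) = 1.088×10^-5 K/W
R_brass = L/(kA) = 0.0044/(128×21.3) = 1.614×10^-6 K/W
R_outer film = 1/(h_o·A) = 1/(12.6×21.3) = 0.003726 K/W
Sum of the known resistances R_other = 0.003739 K/W
Required total resistance R_tot = ΔT/Q_allow = 169/9100 = 0.01857 K/W
R_ceramic-fibre blanket = R_tot − R_other = 0.01483 K/W
L = R·k·A = 0.01483×0.0925×21.3

L ≈ 29.2 mm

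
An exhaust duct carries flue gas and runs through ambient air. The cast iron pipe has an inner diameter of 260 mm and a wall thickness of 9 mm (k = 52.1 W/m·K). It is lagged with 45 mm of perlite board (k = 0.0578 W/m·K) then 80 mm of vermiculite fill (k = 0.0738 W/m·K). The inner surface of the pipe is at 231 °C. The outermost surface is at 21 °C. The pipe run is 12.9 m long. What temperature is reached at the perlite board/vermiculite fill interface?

Radial resistances (cylindrical: R_cond = ln(r_o/r_i)/(2πkL), R_conv = 1/(h·2πrL)):
R_cast iron pipe wall = ln(139/130)/(2π×52.1×12.9) = 1.585×10^-5 K/W
R_perlite board = ln(184/139)/(2π×0.0578×12.9) = 0.05987 K/W
R_vermiculite fill = ln(264/184)/(2π×0.0738×12.9) = 0.06035 K/W
R_total = 0.1202 K/W
Q = ΔT/R_total = 210/0.1202
Q = 1750 W
T_interface = T_inner − Q·ΣR(inner→interface) = 231 − 1750×0.05988

T ≈ 126 °C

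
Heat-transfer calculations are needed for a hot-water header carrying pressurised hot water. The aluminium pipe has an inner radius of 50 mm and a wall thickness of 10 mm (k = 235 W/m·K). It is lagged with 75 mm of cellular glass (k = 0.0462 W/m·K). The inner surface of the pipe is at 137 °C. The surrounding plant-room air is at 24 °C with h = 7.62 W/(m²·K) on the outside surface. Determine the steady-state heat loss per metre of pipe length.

Radial resistances (cylindrical: R_cond = ln(r_o/r_i)/(2πkL), R_conv = 1/(h·2πrL)):
R_aluminium pipe wall = ln(60/50)/(2π×235×1) = 1.235×10^-4 K/W
R_cellular glass = ln(135/60)/(2π×0.0462×1) = 2.794 K/W
R_outer film = 1/(h_o·2πr_oL) = 1/(7.62×2π×0.135×1) = 0.1547 K/W
R_total = 2.948 K/W
Q = ΔT/R_total = 113/2.948

q′ ≈ 38.3 W/m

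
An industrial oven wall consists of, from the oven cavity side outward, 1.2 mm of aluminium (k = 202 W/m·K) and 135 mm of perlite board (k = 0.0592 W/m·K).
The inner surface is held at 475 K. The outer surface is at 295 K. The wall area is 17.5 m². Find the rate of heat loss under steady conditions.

Q ≈ 1380 W

Model the wall as resistances in series:
R_aluminium = L/(kA) = 0.0012/(202×17.5) = 3.395×10^-7 K/W
R_perlite board = L/(kA) = 0.135/(0.0592×17.5) = 0.1303 K/W
R_total = 0.1303 K/W
Q = ΔT / R_total = 180 / 0.1303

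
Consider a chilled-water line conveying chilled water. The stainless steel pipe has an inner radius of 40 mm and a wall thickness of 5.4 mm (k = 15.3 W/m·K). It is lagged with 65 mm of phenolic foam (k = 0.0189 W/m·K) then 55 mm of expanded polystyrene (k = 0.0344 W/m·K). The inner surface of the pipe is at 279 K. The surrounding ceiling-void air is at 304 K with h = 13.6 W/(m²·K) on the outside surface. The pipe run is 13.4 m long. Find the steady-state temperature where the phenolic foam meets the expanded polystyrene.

T ≈ 299 K

Cylindrical conduction, so R = ln(r₂/r₁)/(2πkL) per layer, in series:
R_stainless steel pipe wall = ln(45.4/40)/(2π×15.3×13.4) = 9.83×10^-5 K/W
R_phenolic foam = ln(110.4/45.4)/(2π×0.0189×13.4) = 0.5584 K/W
R_expanded polystyrene = ln(165.4/110.4)/(2π×0.0344×13.4) = 0.1396 K/W
R_outer film = 1/(h_o·2πr_oL) = 1/(13.6×2π×0.1654×13.4) = 0.00528 K/W
R_total = 0.7034 K/W
Q = ΔT/R_total = 25/0.7034
Q = 35.5 W
T_interface = T_inner + Q·ΣR(inner→interface) = 279 + 35.5×0.5585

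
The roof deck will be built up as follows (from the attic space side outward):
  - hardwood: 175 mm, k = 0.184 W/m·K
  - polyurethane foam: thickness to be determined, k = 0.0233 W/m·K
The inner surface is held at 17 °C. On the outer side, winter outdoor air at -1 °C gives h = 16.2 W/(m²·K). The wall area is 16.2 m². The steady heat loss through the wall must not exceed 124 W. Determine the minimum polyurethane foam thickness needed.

L ≈ 31.2 mm

Series thermal resistances:
R_hardwood = L/(kA) = 0.175/(0.184×16.2) = 0.05871 K/W
R_outer film = 1/(h_o·A) = 1/(16.2×16.2) = 0.00381 K/W
Sum of the known resistances R_other = 0.06252 K/W
Required total resistance R_tot = ΔT/Q_allow = 18/124 = 0.1452 K/W
R_polyurethane foam = R_tot − R_other = 0.08264 K/W
L = R·k·A = 0.08264×0.0233×16.2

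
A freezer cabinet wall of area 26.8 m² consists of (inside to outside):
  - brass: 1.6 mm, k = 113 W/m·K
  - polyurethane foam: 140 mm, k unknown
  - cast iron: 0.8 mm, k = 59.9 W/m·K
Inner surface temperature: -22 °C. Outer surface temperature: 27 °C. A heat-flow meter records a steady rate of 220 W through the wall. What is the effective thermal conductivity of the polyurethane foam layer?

Thermal resistances in series:
R_brass = L/(kA) = 0.0016/(113×26.8) = 5.283×10^-7 K/W
R_cast iron = L/(kA) = 0.0008/(59.9×26.8) = 4.983×10^-7 K/W
Sum of known resistances R_other = 1.027×10^-6 K/W
Total R = ΔT/Q = 49/220 = 0.2227 K/W
R_polyurethane foam = R_total − R_other = 0.2227 K/W
k = L/(R·A) = 0.14/(0.2227×26.8)

k ≈ 0.0235 W/(m·K)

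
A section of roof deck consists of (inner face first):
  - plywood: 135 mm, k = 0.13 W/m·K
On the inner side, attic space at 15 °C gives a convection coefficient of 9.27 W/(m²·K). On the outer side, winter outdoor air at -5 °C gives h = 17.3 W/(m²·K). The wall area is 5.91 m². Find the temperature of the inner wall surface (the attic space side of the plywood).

Thermal resistances in series:
R_inner film = 1/(h_i·A) = 1/(9.27×5.91) = 0.01825 K/W
R_plywood = L/(kA) = 0.135/(0.13×5.91) = 0.1757 K/W
R_outer film = 1/(h_o·A) = 1/(17.3×5.91) = 0.009781 K/W
R_total = 0.2037 K/W;  Q = ΔT/R_total = 20/0.2037 = 98.16 W
T_interface = T_inner − Q·ΣR(inner→interface) = 15 − 98.2×0.01825

T ≈ 13.2 °C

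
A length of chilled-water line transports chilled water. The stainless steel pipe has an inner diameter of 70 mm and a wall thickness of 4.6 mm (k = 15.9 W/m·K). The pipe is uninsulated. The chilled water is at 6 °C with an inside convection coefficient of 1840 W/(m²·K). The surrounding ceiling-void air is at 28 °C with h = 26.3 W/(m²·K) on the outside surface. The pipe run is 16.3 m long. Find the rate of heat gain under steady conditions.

For a radial system each layer contributes R = ln(r_out/r_in)/(2πkL); films add R = 1/(hA).
R_inner film = 1/(h_i·2πr₁L) = 1/(1840×2π×0.035×16.3) = 1.516×10^-4 K/W
R_stainless steel pipe wall = ln(39.6/35)/(2π×15.9×16.3) = 7.583×10^-5 K/W
R_outer film = 1/(h_o·2πr_oL) = 1/(26.3×2π×0.0396×16.3) = 0.009375 K/W
R_total = 0.009603 K/W
Q = ΔT/R_total = 22/0.009603

Q ≈ 2290 W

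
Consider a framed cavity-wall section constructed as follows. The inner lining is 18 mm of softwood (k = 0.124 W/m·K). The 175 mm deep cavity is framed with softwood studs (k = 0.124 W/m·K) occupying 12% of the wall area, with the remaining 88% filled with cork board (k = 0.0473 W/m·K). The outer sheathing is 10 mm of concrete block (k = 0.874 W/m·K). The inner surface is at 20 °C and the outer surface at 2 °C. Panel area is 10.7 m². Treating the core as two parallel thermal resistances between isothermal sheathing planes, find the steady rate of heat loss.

Q ≈ 59.2 W

Sheathing layers in series; stud and cavity paths in parallel between them.
R_inner = 0.018/(0.124×10.7) = 0.01357 K/W
R_stud  = 0.175/(0.124×0.12×10.7) = 1.099 K/W
R_cav   = 0.175/(0.0473×0.88×10.7) = 0.3929 K/W
1/R_core = 1/R_stud + 1/R_cav → R_core = 0.2895 K/W
R_outer = 0.01/(0.874×10.7) = 0.001069 K/W
R_total = 0.3041 K/W
Q = ΔT/R_total = 18/0.3041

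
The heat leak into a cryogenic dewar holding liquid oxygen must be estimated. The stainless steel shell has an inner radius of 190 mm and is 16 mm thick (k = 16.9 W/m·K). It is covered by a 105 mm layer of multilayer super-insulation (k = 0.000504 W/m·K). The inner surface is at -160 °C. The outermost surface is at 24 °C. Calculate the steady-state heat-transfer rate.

Each spherical layer contributes R = (1/r_i − 1/r_o)/(4πk):
R_stainless steel shell = (1/0.19 − 1/0.206)/(4π×16.9) = 0.001925 K/W
R_multilayer super-insulation = (1/0.206 − 1/0.311)/(4π×0.000504) = 258.8 K/W
R_total = 258.8 K/W
Q = ΔT/R_total = 184/258.8

Q ≈ 0.711 W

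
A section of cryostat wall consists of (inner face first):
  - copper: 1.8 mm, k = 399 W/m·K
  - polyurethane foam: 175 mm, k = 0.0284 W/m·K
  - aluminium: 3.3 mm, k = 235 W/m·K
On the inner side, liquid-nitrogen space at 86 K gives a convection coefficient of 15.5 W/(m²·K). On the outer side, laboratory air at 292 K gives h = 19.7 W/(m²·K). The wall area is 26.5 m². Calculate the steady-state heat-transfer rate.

Model the wall as resistances in series:
R_inner film = 1/(h_i·A) = 1/(15.5×26.5) = 0.002435 K/W
R_copper = L/(kA) = 0.0018/(399×26.5) = 1.702×10^-7 K/W
R_polyurethane foam = L/(kA) = 0.175/(0.0284×26.5) = 0.2325 K/W
R_aluminium = L/(kA) = 0.0033/(235×26.5) = 5.299×10^-7 K/W
R_outer film = 1/(h_o·A) = 1/(19.7×26.5) = 0.001916 K/W
R_total = 0.2369 K/W
Q = ΔT / R_total = 206 / 0.2369

Q ≈ 870 W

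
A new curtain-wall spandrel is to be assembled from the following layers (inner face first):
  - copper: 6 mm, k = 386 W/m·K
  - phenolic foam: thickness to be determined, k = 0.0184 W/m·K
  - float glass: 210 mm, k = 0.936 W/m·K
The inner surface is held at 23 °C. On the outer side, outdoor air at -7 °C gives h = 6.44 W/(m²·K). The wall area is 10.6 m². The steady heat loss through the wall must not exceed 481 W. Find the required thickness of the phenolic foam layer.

Using the resistance-network approach (series):
R_copper = L/(kA) = 0.006/(386×10.6) = 1.466×10^-6 K/W
R_float glass = L/(kA) = 0.21/(0.936×10.6) = 0.02117 K/W
R_outer film = 1/(h_o·A) = 1/(6.44×10.6) = 0.01465 K/W
Sum of the known resistances R_other = 0.03582 K/W
Required total resistance R_tot = ΔT/Q_allow = 30/481 = 0.06237 K/W
R_phenolic foam = R_tot − R_other = 0.02655 K/W
L = R·k·A = 0.02655×0.0184×10.6

L ≈ 5.18 mm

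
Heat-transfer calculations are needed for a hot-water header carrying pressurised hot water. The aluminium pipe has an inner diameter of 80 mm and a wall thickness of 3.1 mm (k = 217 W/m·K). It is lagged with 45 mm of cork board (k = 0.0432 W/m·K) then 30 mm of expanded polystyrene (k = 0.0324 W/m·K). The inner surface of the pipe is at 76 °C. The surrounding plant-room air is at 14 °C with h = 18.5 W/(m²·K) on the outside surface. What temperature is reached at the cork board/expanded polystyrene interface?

T ≈ 36.6 °C

Cylindrical conduction, so R = ln(r₂/r₁)/(2πkL) per layer, in series:
R_aluminium pipe wall = ln(43.1/40)/(2π×217×1) = 5.475×10^-5 K/W
R_cork board = ln(88.1/43.1)/(2π×0.0432×1) = 2.634 K/W
R_expanded polystyrene = ln(118.1/88.1)/(2π×0.0324×1) = 1.44 K/W
R_outer film = 1/(h_o·2πr_oL) = 1/(18.5×2π×0.1181×1) = 0.07284 K/W
R_total = 4.146 K/W
Q = ΔT/R_total = 62/4.146
Q = 15 W/m
T_interface = T_inner − Q·ΣR(inner→interface) = 76 − 15×2.634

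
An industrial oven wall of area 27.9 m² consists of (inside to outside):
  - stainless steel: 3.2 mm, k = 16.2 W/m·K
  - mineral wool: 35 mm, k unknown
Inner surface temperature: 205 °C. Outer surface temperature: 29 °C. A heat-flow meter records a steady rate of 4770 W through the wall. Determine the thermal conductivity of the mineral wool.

k ≈ 0.034 W/(m·K)

Using the resistance-network approach (series):
R_stainless steel = L/(kA) = 0.0032/(16.2×27.9) = 7.08×10^-6 K/W
Sum of known resistances R_other = 7.08×10^-6 K/W
Total R = ΔT/Q = 176/4770 = 0.0369 K/W
R_mineral wool = R_total − R_other = 0.03689 K/W
k = L/(R·A) = 0.035/(0.03689×27.9)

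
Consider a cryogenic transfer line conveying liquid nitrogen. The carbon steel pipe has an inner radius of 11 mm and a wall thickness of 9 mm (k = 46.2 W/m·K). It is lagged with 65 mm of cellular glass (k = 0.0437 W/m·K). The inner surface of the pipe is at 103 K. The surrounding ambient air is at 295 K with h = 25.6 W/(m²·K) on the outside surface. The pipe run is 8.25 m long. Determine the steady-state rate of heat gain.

Q ≈ 296 W

Treating each annulus and film as a series resistance:
R_carbon steel pipe wall = ln(20/11)/(2π×46.2×8.25) = 2.496×10^-4 K/W
R_cellular glass = ln(85/20)/(2π×0.0437×8.25) = 0.6387 K/W
R_outer film = 1/(h_o·2πr_oL) = 1/(25.6×2π×0.085×8.25) = 0.008866 K/W
R_total = 0.6479 K/W
Q = ΔT/R_total = 192/0.6479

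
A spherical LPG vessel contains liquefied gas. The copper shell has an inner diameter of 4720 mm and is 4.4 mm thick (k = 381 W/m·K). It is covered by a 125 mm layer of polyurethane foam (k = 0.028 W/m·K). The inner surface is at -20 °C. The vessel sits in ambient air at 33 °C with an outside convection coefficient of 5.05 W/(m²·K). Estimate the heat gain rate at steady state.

For a spherical shell R = (1/r₁ − 1/r₂)/(4πk); film R = 1/(h·4πr²). In series:
R_copper shell = (1/2.36 − 1/2.3644)/(4π×381) = 1.647×10^-7 K/W
R_polyurethane foam = (1/2.3644 − 1/2.4894)/(4π×0.028) = 0.06036 K/W
R_outer film = 1/(h·4πr_o²) = 1/(5.05×4π×2.4894²) = 0.002543 K/W
R_total = 0.0629 K/W
Q = ΔT/R_total = 53/0.0629

Q ≈ 843 W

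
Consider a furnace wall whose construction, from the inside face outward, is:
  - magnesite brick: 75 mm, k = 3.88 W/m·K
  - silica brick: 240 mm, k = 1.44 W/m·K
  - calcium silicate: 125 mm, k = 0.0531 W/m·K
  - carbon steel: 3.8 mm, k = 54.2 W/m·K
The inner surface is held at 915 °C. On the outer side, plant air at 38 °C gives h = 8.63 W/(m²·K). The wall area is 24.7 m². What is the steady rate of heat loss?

Treating each layer as a thermal resistance in series:
R_magnesite brick = L/(kA) = 0.075/(3.88×24.7) = 7.826×10^-4 K/W
R_silica brick = L/(kA) = 0.24/(1.44×24.7) = 0.006748 K/W
R_calcium silicate = L/(kA) = 0.125/(0.0531×24.7) = 0.09531 K/W
R_carbon steel = L/(kA) = 0.0038/(54.2×24.7) = 2.838×10^-6 K/W
R_outer film = 1/(h_o·A) = 1/(8.63×24.7) = 0.004691 K/W
R_total = 0.1075 K/W
Q = ΔT / R_total = 877 / 0.1075

Q ≈ 8160 W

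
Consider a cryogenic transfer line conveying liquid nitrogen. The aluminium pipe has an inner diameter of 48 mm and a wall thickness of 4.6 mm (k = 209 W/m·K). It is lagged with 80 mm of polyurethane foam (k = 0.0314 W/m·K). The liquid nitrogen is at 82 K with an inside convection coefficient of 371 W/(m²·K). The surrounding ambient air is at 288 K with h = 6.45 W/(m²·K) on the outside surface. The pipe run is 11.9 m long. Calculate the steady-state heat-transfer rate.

Radial resistances (cylindrical: R_cond = ln(r_o/r_i)/(2πkL), R_conv = 1/(h·2πrL)):
R_inner film = 1/(h_i·2πr₁L) = 1/(371×2π×0.024×11.9) = 0.001502 K/W
R_aluminium pipe wall = ln(28.6/24)/(2π×209×11.9) = 1.122×10^-5 K/W
R_polyurethane foam = ln(108.6/28.6)/(2π×0.0314×11.9) = 0.5683 K/W
R_outer film = 1/(h_o·2πr_oL) = 1/(6.45×2π×0.1086×11.9) = 0.01909 K/W
R_total = 0.5889 K/W
Q = ΔT/R_total = 206/0.5889

Q ≈ 350 W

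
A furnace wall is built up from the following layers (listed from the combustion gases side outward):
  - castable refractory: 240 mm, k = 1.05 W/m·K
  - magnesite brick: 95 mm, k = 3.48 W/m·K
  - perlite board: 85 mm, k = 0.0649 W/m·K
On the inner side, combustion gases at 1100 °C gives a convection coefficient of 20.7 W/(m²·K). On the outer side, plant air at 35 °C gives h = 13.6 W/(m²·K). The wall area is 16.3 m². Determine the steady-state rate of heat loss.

Q ≈ 10300 W

Series thermal resistances:
R_inner film = 1/(h_i·A) = 1/(20.7×16.3) = 0.002964 K/W
R_castable refractory = L/(kA) = 0.24/(1.05×16.3) = 0.01402 K/W
R_magnesite brick = L/(kA) = 0.095/(3.48×16.3) = 0.001675 K/W
R_perlite board = L/(kA) = 0.085/(0.0649×16.3) = 0.08035 K/W
R_outer film = 1/(h_o·A) = 1/(13.6×16.3) = 0.004511 K/W
R_total = 0.1035 K/W
Q = ΔT / R_total = 1065 / 0.1035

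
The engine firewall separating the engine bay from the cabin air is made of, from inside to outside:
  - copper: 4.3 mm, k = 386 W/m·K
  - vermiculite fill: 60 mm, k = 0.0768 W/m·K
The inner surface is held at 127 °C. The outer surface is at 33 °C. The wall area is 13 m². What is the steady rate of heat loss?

Thermal resistances in series:
R_copper = L/(kA) = 0.0043/(386×13) = 8.569×10^-7 K/W
R_vermiculite fill = L/(kA) = 0.06/(0.0768×13) = 0.0601 K/W
R_total = 0.0601 K/W
Q = ΔT / R_total = 94 / 0.0601

Q ≈ 1560 W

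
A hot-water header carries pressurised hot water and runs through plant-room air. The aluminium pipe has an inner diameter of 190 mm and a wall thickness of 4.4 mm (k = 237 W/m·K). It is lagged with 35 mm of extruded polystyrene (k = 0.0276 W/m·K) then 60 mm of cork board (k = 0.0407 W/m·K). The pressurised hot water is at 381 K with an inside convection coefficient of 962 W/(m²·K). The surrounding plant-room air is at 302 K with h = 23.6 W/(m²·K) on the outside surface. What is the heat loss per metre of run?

q′ ≈ 24.5 W/m

Per-layer cylindrical resistances, series-summed:
R_inner film = 1/(h_i·2πr₁L) = 1/(962×2π×0.095×1) = 0.001741 K/W
R_aluminium pipe wall = ln(99.4/95)/(2π×237×1) = 3.04×10^-5 K/W
R_extruded polystyrene = ln(134.4/99.4)/(2π×0.0276×1) = 1.74 K/W
R_cork board = ln(194.4/134.4)/(2π×0.0407×1) = 1.443 K/W
R_outer film = 1/(h_o·2πr_oL) = 1/(23.6×2π×0.1944×1) = 0.03469 K/W
R_total = 3.219 K/W
Q = ΔT/R_total = 79/3.219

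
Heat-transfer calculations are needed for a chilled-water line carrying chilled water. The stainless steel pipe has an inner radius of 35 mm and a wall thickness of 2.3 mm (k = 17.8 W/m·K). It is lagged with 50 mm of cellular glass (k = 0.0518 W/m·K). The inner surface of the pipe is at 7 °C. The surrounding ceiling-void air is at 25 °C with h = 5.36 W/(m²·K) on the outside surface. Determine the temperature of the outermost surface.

Treating each annulus and film as a series resistance:
R_stainless steel pipe wall = ln(37.3/35)/(2π×17.8×1) = 5.691×10^-4 K/W
R_cellular glass = ln(87.3/37.3)/(2π×0.0518×1) = 2.613 K/W
R_outer film = 1/(h_o·2πr_oL) = 1/(5.36×2π×0.0873×1) = 0.3401 K/W
R_total = 2.953 K/W
Q = ΔT/R_total = 18/2.953
Q = 6.09 W/m
T_interface = T_inner + Q·ΣR(inner→interface) = 7 + 6.09×2.613

T ≈ 22.9 °C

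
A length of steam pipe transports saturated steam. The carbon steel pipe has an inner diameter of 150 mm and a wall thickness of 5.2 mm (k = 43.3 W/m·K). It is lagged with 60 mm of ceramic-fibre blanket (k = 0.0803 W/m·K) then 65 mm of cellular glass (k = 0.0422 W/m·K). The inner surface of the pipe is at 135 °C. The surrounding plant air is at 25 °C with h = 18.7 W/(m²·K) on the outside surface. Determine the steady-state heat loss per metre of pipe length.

q′ ≈ 42.5 W/m

For a radial system each layer contributes R = ln(r_out/r_in)/(2πkL); films add R = 1/(hA).
R_carbon steel pipe wall = ln(80.2/75)/(2π×43.3×1) = 2.464×10^-4 K/W
R_ceramic-fibre blanket = ln(140.2/80.2)/(2π×0.0803×1) = 1.107 K/W
R_cellular glass = ln(205.2/140.2)/(2π×0.0422×1) = 1.437 K/W
R_outer film = 1/(h_o·2πr_oL) = 1/(18.7×2π×0.2052×1) = 0.04148 K/W
R_total = 2.585 K/W
Q = ΔT/R_total = 110/2.585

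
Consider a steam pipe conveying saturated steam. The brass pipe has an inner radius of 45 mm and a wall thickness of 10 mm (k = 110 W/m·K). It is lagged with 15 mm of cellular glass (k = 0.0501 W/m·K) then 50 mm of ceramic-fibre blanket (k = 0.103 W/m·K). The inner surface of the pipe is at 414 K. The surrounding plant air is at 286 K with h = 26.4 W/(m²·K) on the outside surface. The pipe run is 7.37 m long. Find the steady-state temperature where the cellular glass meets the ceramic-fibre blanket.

T ≈ 355 K

For a radial system each layer contributes R = ln(r_out/r_in)/(2πkL); films add R = 1/(hA).
R_brass pipe wall = ln(55/45)/(2π×110×7.37) = 3.94×10^-5 K/W
R_cellular glass = ln(70/55)/(2π×0.0501×7.37) = 0.1039 K/W
R_ceramic-fibre blanket = ln(120/70)/(2π×0.103×7.37) = 0.113 K/W
R_outer film = 1/(h_o·2πr_oL) = 1/(26.4×2π×0.12×7.37) = 0.006817 K/W
R_total = 0.2238 K/W
Q = ΔT/R_total = 128/0.2238
Q = 572 W
T_interface = T_inner − Q·ΣR(inner→interface) = 414 − 572×0.104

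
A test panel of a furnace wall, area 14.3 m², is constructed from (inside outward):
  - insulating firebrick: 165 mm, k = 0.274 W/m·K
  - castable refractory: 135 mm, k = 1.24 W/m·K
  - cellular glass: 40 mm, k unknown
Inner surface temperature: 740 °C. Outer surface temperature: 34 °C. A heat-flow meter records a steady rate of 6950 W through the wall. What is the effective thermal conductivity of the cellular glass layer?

Treating each layer as a thermal resistance in series:
R_insulating firebrick = L/(kA) = 0.165/(0.274×14.3) = 0.04211 K/W
R_castable refractory = L/(kA) = 0.135/(1.24×14.3) = 0.007613 K/W
Sum of known resistances R_other = 0.04972 K/W
Total R = ΔT/Q = 706/6950 = 0.1016 K/W
R_cellular glass = R_total − R_other = 0.05186 K/W
k = L/(R·A) = 0.04/(0.05186×14.3)

k ≈ 0.0539 W/(m·K)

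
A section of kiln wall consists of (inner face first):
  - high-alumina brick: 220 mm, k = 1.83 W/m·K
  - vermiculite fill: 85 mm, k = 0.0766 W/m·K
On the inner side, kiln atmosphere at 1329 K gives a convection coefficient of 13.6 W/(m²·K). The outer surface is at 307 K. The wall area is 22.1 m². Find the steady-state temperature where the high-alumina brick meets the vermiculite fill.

Using the resistance-network approach (series):
R_inner film = 1/(h_i·A) = 1/(13.6×22.1) = 0.003327 K/W
R_high-alumina brick = L/(kA) = 0.22/(1.83×22.1) = 0.00544 K/W
R_vermiculite fill = L/(kA) = 0.085/(0.0766×22.1) = 0.05021 K/W
R_total = 0.05898 K/W;  Q = ΔT/R_total = 1022/0.05898 = 17330 W
T_interface = T_inner − Q·ΣR(inner→interface) = 1329 − 17300×0.008767

T ≈ 1180 K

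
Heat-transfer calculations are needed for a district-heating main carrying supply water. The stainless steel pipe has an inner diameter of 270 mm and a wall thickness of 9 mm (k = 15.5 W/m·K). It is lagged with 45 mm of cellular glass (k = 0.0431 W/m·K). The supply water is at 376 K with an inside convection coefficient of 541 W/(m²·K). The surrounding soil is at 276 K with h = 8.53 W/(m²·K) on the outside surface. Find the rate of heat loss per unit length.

q′ ≈ 90.4 W/m

Cylindrical conduction, so R = ln(r₂/r₁)/(2πkL) per layer, in series:
R_inner film = 1/(h_i·2πr₁L) = 1/(541×2π×0.135×1) = 0.002179 K/W
R_stainless steel pipe wall = ln(144/135)/(2π×15.5×1) = 6.627×10^-4 K/W
R_cellular glass = ln(189/144)/(2π×0.0431×1) = 1.004 K/W
R_outer film = 1/(h_o·2πr_oL) = 1/(8.53×2π×0.189×1) = 0.09872 K/W
R_total = 1.106 K/W
Q = ΔT/R_total = 100/1.106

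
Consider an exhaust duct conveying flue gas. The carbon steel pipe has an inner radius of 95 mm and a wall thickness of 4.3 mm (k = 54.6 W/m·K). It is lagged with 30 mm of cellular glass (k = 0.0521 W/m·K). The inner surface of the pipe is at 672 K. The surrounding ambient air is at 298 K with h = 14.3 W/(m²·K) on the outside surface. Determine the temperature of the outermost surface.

Cylindrical conduction, so R = ln(r₂/r₁)/(2πkL) per layer, in series:
R_carbon steel pipe wall = ln(99.3/95)/(2π×54.6×1) = 1.29×10^-4 K/W
R_cellular glass = ln(129.3/99.3)/(2π×0.0521×1) = 0.8064 K/W
R_outer film = 1/(h_o·2πr_oL) = 1/(14.3×2π×0.1293×1) = 0.08608 K/W
R_total = 0.8926 K/W
Q = ΔT/R_total = 374/0.8926
Q = 419 W/m
T_interface = T_inner − Q·ΣR(inner→interface) = 672 − 419×0.8066

T ≈ 334 K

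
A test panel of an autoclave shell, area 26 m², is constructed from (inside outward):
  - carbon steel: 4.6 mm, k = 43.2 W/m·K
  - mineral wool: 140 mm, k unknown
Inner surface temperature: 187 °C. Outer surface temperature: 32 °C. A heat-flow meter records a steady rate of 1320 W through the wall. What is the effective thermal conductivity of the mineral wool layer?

Thermal resistances in series:
R_carbon steel = L/(kA) = 0.0046/(43.2×26) = 4.095×10^-6 K/W
Sum of known resistances R_other = 4.095×10^-6 K/W
Total R = ΔT/Q = 155/1320 = 0.1174 K/W
R_mineral wool = R_total − R_other = 0.1174 K/W
k = L/(R·A) = 0.14/(0.1174×26)

k ≈ 0.0459 W/(m·K)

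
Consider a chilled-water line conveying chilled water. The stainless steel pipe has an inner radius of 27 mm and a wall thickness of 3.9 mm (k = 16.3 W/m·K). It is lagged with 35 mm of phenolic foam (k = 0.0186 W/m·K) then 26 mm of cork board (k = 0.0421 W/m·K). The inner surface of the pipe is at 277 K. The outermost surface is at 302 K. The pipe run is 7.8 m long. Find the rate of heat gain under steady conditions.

Q ≈ 25.2 W

Per-layer cylindrical resistances, series-summed:
R_stainless steel pipe wall = ln(30.9/27)/(2π×16.3×7.8) = 1.689×10^-4 K/W
R_phenolic foam = ln(65.9/30.9)/(2π×0.0186×7.8) = 0.8309 K/W
R_cork board = ln(91.9/65.9)/(2π×0.0421×7.8) = 0.1612 K/W
R_total = 0.9922 K/W
Q = ΔT/R_total = 25/0.9922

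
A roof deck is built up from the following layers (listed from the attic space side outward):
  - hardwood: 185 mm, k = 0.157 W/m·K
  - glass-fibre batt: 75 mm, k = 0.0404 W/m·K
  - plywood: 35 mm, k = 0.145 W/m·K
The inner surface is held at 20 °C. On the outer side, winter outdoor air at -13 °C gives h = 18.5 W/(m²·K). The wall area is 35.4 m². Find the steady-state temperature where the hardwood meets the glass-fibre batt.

Thermal resistances in series:
R_hardwood = L/(kA) = 0.185/(0.157×35.4) = 0.03329 K/W
R_glass-fibre batt = L/(kA) = 0.075/(0.0404×35.4) = 0.05244 K/W
R_plywood = L/(kA) = 0.035/(0.145×35.4) = 0.006819 K/W
R_outer film = 1/(h_o·A) = 1/(18.5×35.4) = 0.001527 K/W
R_total = 0.09407 K/W;  Q = ΔT/R_total = 33/0.09407 = 350.8 W
T_interface = T_inner − Q·ΣR(inner→interface) = 20 − 351×0.03329

T ≈ 8.32 °C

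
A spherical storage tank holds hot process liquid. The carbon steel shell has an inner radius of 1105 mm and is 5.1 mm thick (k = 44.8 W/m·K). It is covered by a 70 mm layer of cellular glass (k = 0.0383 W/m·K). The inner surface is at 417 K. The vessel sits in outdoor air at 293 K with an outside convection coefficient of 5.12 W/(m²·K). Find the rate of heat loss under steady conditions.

Q ≈ 1010 W

Each spherical layer contributes R = (1/r_i − 1/r_o)/(4πk):
R_carbon steel shell = (1/1.105 − 1/1.1101)/(4π×44.8) = 7.385×10^-6 K/W
R_cellular glass = (1/1.1101 − 1/1.1801)/(4π×0.0383) = 0.111 K/W
R_outer film = 1/(h·4πr_o²) = 1/(5.12×4π×1.1801²) = 0.01116 K/W
R_total = 0.1222 K/W
Q = ΔT/R_total = 124/0.1222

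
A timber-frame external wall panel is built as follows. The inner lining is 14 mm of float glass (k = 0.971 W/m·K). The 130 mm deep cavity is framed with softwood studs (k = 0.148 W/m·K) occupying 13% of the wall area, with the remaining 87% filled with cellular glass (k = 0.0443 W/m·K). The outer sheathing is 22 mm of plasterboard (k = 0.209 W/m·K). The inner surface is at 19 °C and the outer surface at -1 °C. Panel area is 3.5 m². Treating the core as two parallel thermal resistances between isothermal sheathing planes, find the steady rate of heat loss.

Q ≈ 29.5 W

Sheathing layers in series; stud and cavity paths in parallel between them.
R_inner = 0.014/(0.971×3.5) = 0.004119 K/W
R_stud  = 0.13/(0.148×0.13×3.5) = 1.931 K/W
R_cav   = 0.13/(0.0443×0.87×3.5) = 0.9637 K/W
1/R_core = 1/R_stud + 1/R_cav → R_core = 0.6428 K/W
R_outer = 0.022/(0.209×3.5) = 0.03008 K/W
R_total = 0.677 K/W
Q = ΔT/R_total = 20/0.677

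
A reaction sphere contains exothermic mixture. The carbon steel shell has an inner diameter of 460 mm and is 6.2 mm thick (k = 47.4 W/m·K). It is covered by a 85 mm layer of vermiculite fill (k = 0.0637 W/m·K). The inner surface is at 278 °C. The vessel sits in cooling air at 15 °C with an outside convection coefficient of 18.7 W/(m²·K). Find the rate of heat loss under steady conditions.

Q ≈ 183 W

Each spherical layer contributes R = (1/r_i − 1/r_o)/(4πk):
R_carbon steel shell = (1/0.23 − 1/0.2362)/(4π×47.4) = 1.916×10^-4 K/W
R_vermiculite fill = (1/0.2362 − 1/0.3212)/(4π×0.0637) = 1.4 K/W
R_outer film = 1/(h·4πr_o²) = 1/(18.7×4π×0.3212²) = 0.04125 K/W
R_total = 1.441 K/W
Q = ΔT/R_total = 263/1.441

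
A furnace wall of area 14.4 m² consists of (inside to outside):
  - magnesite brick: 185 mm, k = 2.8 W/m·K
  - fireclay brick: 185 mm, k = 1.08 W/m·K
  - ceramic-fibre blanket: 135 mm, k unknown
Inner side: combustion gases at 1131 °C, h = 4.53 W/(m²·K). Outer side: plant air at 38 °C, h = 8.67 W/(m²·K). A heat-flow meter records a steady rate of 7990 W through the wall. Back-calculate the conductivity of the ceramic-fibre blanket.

Model the wall as resistances in series:
R_inner film = 1/(h_i·A) = 1/(4.53×14.4) = 0.01533 K/W
R_magnesite brick = L/(kA) = 0.185/(2.8×14.4) = 0.004588 K/W
R_fireclay brick = L/(kA) = 0.185/(1.08×14.4) = 0.0119 K/W
R_outer film = 1/(h_o·A) = 1/(8.67×14.4) = 0.00801 K/W
Sum of known resistances R_other = 0.03982 K/W
Total R = ΔT/Q = 1093/7990 = 0.1368 K/W
R_ceramic-fibre blanket = R_total − R_other = 0.09697 K/W
k = L/(R·A) = 0.135/(0.09697×14.4)

k ≈ 0.0967 W/(m·K)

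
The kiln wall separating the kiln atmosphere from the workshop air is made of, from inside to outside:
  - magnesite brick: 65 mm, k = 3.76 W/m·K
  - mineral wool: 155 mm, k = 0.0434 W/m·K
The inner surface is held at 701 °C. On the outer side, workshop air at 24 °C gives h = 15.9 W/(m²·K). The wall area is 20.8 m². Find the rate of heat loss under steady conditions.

Q ≈ 3860 W

Model the wall as resistances in series:
R_magnesite brick = L/(kA) = 0.065/(3.76×20.8) = 8.311×10^-4 K/W
R_mineral wool = L/(kA) = 0.155/(0.0434×20.8) = 0.1717 K/W
R_outer film = 1/(h_o·A) = 1/(15.9×20.8) = 0.003024 K/W
R_total = 0.1756 K/W
Q = ΔT / R_total = 677 / 0.1756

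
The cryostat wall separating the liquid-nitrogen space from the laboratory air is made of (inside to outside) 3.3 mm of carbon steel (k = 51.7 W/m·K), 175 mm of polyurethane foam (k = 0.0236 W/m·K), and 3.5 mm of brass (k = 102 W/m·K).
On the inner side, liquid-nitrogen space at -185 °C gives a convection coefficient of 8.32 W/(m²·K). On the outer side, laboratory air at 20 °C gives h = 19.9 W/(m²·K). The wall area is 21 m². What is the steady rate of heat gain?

Series thermal resistances:
R_inner film = 1/(h_i·A) = 1/(8.32×21) = 0.005723 K/W
R_carbon steel = L/(kA) = 0.0033/(51.7×21) = 3.04×10^-6 K/W
R_polyurethane foam = L/(kA) = 0.175/(0.0236×21) = 0.3531 K/W
R_brass = L/(kA) = 0.0035/(102×21) = 1.634×10^-6 K/W
R_outer film = 1/(h_o·A) = 1/(19.9×21) = 0.002393 K/W
R_total = 0.3612 K/W
Q = ΔT / R_total = 205 / 0.3612

Q ≈ 568 W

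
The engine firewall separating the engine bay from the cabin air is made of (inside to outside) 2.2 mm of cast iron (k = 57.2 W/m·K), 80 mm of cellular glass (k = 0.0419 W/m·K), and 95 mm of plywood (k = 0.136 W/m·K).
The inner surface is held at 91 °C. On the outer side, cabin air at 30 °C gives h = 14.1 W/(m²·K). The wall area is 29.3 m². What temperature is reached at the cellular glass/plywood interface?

Treating each layer as a thermal resistance in series:
R_cast iron = L/(kA) = 0.0022/(57.2×29.3) = 1.313×10^-6 K/W
R_cellular glass = L/(kA) = 0.08/(0.0419×29.3) = 0.06516 K/W
R_plywood = L/(kA) = 0.095/(0.136×29.3) = 0.02384 K/W
R_outer film = 1/(h_o·A) = 1/(14.1×29.3) = 0.002421 K/W
R_total = 0.09143 K/W;  Q = ΔT/R_total = 61/0.09143 = 667.2 W
T_interface = T_inner − Q·ΣR(inner→interface) = 91 − 667×0.06517

T ≈ 47.5 °C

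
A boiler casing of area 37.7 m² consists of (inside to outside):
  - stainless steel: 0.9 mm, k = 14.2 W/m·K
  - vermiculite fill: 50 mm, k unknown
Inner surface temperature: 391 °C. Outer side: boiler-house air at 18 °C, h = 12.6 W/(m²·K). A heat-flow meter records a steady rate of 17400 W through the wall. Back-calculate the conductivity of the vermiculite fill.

k ≈ 0.0686 W/(m·K)

Treating each layer as a thermal resistance in series:
R_stainless steel = L/(kA) = 0.0009/(14.2×37.7) = 1.681×10^-6 K/W
R_outer film = 1/(h_o·A) = 1/(12.6×37.7) = 0.002105 K/W
Sum of known resistances R_other = 0.002107 K/W
Total R = ΔT/Q = 373/17400 = 0.02144 K/W
R_vermiculite fill = R_total − R_other = 0.01933 K/W
k = L/(R·A) = 0.05/(0.01933×37.7)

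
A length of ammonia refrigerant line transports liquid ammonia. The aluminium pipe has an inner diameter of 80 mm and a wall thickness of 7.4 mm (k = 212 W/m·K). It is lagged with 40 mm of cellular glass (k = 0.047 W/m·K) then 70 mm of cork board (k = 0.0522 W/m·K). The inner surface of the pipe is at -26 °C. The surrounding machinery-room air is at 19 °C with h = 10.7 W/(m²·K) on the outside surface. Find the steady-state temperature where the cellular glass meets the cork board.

For a radial system each layer contributes R = ln(r_out/r_in)/(2πkL); films add R = 1/(hA).
R_aluminium pipe wall = ln(47.4/40)/(2π×212×1) = 1.274×10^-4 K/W
R_cellular glass = ln(87.4/47.4)/(2π×0.047×1) = 2.072 K/W
R_cork board = ln(157.4/87.4)/(2π×0.0522×1) = 1.794 K/W
R_outer film = 1/(h_o·2πr_oL) = 1/(10.7×2π×0.1574×1) = 0.0945 K/W
R_total = 3.96 K/W
Q = ΔT/R_total = 45/3.96
Q = 11.4 W/m
T_interface = T_inner + Q·ΣR(inner→interface) = -26 + 11.4×2.072

T ≈ -2.46 °C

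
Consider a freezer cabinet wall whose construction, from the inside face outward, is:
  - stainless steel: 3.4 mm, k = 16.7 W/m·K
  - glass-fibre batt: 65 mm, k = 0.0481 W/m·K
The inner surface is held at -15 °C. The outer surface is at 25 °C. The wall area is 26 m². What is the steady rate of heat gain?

Using the resistance-network approach (series):
R_stainless steel = L/(kA) = 0.0034/(16.7×26) = 7.83×10^-6 K/W
R_glass-fibre batt = L/(kA) = 0.065/(0.0481×26) = 0.05198 K/W
R_total = 0.05198 K/W
Q = ΔT / R_total = 40 / 0.05198

Q ≈ 769 W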